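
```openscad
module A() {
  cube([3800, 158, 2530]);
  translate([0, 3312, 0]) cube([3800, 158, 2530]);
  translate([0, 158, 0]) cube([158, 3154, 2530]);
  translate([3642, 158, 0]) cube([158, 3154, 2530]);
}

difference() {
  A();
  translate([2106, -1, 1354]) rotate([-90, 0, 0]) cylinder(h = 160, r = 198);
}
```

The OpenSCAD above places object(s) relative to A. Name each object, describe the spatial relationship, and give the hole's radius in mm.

A is a house frame. The house frame has a circular hole through its front wall. The hole's radius is 198 mm.

The subtracted cylinder has r = 198 mm.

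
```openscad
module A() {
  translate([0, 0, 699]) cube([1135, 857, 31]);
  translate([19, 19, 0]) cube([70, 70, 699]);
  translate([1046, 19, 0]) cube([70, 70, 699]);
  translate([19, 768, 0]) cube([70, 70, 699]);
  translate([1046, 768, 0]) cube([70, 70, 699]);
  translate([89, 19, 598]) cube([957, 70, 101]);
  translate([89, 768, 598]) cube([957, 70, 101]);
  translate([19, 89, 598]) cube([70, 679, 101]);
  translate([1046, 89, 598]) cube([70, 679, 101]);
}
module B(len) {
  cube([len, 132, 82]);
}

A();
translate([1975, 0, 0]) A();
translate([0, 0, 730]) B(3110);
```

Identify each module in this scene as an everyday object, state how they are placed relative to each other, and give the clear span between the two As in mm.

Second table starts at x = 1975; first ends at x = 1135; clear span = 1975 − 1135 = 840 mm.

A is a table. B is a beam. A beam spans the tops of two tables. The clear span between the two tables is 840 mm.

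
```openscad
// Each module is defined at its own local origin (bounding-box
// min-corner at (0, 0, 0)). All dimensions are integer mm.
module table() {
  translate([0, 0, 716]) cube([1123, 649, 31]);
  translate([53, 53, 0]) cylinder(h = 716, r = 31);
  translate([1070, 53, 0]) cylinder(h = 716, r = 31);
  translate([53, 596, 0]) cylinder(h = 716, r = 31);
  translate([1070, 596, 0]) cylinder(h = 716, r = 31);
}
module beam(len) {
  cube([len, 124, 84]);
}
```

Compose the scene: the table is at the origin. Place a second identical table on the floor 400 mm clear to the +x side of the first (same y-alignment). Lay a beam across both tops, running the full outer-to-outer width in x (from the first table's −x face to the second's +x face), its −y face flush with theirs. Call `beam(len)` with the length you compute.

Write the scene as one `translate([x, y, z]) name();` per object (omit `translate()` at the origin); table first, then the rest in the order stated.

table();
translate([1523, 0, 0]) table();
translate([0, 0, 747]) beam(2646);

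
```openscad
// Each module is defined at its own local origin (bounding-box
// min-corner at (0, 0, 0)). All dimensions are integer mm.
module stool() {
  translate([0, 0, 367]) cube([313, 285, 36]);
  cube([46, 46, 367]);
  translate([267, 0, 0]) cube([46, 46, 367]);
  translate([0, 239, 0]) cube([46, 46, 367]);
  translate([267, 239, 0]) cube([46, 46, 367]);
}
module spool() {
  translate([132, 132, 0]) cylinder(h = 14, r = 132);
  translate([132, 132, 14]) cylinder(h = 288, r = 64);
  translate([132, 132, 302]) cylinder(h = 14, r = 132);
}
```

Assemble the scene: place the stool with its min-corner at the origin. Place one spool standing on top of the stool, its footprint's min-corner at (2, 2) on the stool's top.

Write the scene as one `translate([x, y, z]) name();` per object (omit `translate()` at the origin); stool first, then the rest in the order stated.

stool();
translate([2, 2, 403]) spool();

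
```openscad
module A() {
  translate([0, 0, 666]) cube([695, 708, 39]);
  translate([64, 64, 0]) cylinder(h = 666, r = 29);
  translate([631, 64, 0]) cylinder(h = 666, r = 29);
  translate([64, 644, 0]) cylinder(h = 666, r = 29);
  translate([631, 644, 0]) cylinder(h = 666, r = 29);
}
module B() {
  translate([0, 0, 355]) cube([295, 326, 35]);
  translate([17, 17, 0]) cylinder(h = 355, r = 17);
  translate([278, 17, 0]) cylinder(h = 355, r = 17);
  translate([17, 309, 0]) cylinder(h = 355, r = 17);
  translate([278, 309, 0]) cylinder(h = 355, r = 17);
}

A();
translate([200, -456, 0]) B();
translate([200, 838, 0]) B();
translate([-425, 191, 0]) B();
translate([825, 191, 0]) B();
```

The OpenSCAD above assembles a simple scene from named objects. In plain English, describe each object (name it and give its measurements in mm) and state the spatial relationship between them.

A is a table with a 695×708 mm rectangular top, 39 mm thick, top surface at z = 705 mm, supported by four round legs of 58 mm diameter, each leg's bounding box inset 35 mm from the nearest pair of top edges, running from the floor.

B is a simple wooden stool: a rectangular seat 295 mm (x) by 326 mm (y), 35 mm thick, top face at z = 390 mm, on four round legs, each 34 mm in diameter. The legs rest on z = 0, each leg's axis is inset half a diameter from the nearest pair of seat edges (so the leg's bounding box is flush with the corner).

Four stools sit around the table at the −y, +y, −x, +x sides.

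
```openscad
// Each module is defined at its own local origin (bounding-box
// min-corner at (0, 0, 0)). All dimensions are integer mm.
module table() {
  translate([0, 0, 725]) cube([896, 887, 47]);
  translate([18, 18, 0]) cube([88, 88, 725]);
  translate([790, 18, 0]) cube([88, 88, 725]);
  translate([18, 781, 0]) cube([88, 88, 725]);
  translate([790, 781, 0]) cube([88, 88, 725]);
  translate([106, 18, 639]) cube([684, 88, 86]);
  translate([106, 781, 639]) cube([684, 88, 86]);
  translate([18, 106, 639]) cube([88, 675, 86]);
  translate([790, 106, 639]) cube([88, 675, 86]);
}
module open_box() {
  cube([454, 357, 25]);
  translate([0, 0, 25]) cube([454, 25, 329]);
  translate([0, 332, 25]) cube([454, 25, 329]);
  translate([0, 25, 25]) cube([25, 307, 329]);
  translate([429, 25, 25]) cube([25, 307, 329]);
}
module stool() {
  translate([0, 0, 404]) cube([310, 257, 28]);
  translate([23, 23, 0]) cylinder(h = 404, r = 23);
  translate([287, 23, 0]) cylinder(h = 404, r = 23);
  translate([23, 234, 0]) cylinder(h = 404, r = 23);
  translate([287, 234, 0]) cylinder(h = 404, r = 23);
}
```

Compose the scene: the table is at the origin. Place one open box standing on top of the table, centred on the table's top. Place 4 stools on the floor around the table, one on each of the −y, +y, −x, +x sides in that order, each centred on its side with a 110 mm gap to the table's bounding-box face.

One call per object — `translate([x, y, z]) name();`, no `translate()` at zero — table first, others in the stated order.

table();
translate([221, 265, 772]) open_box();
translate([293, -367, 0]) stool();
translate([293, 997, 0]) stool();
translate([-420, 315, 0]) stool();
translate([1006, 315, 0]) stool();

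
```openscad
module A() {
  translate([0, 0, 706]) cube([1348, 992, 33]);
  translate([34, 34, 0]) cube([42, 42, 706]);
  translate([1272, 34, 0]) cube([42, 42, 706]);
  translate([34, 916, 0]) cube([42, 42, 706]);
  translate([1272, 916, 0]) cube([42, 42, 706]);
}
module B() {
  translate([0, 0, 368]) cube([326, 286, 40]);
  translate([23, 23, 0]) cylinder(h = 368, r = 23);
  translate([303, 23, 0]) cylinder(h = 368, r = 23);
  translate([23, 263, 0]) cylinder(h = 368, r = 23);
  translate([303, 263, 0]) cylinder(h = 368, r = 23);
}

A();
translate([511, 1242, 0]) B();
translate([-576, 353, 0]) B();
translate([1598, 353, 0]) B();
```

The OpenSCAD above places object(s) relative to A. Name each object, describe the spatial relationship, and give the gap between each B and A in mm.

Each stool's nearest face is 250 mm from the table's bounding box.

A is a table. B is a stool. Three stools sit around the table at the +y, −x, +x sides. The gap between each stool and the table is 250 mm.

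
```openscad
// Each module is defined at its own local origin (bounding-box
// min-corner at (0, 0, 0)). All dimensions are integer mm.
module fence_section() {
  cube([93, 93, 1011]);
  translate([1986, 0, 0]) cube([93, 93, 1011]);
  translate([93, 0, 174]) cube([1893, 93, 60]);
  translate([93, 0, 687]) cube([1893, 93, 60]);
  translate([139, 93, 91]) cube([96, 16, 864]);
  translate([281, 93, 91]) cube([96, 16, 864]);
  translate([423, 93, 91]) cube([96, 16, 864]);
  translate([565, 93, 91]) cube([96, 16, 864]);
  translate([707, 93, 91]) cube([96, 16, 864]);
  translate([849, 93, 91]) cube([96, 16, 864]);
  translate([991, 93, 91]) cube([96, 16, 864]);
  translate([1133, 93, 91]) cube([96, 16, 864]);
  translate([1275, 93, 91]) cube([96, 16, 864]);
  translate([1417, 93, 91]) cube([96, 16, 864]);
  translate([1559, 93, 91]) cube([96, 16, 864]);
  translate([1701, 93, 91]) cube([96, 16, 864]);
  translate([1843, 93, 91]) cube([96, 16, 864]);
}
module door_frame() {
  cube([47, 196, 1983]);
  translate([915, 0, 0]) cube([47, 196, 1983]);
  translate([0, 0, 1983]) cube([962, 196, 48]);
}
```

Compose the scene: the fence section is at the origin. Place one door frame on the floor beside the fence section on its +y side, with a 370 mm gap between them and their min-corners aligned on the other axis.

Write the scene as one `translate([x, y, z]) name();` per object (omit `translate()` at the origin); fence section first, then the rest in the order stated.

fence_section();
translate([0, 479, 0]) door_frame();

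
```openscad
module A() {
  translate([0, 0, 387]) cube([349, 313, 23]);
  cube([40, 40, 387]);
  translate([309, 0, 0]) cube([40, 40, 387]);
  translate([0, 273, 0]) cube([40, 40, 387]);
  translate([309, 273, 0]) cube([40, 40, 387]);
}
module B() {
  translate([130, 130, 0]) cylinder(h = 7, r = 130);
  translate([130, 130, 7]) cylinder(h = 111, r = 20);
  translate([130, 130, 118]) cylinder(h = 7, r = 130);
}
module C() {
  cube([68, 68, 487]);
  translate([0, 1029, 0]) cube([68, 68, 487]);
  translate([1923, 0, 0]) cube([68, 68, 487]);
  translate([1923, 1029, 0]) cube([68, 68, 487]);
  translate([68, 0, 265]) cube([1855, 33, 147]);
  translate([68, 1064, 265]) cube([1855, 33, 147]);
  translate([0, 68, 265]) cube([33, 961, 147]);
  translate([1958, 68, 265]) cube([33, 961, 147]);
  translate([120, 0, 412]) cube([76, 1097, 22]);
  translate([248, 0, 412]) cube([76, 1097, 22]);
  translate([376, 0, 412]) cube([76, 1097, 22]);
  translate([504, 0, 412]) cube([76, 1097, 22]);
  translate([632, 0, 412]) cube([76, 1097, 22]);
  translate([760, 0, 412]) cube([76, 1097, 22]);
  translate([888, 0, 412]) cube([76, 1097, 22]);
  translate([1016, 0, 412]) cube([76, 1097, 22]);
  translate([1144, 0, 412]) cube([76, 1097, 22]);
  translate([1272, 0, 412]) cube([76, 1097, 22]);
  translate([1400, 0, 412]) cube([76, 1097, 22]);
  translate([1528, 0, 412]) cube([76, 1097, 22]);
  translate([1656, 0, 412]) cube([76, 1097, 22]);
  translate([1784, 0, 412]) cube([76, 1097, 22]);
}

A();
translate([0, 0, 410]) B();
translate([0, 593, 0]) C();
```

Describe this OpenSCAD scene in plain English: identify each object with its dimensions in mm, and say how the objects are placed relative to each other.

A is a four-legged stool. The seat is 349×313 mm, 23 mm thick, top at z = 410 mm. It stands on four square legs, each 40×40 mm in cross-section, from z = 0 to the seat underside, each flush with a corner of the seat.

B is a spool: two coaxial disc flanges of radius 130 mm and thickness 7 mm, joined by a core cylinder of radius 20 mm and height 111 mm. The lower flange rests on z = 0 and the three cylinders share a vertical axis.

C is a bed frame 1991 mm long (x) by 1097 mm wide (y). Four 68×68 mm corner posts, 487 mm tall, at the corners of the footprint. Four rails of 33 mm thickness and 147 mm height run between adjacent posts with their undersides at z = 265 mm, their outer faces flush with the outside of the frame (the two x-running rails run between the posts' inner faces; the two y-running rails run between the posts' inner faces). 14 slats, each 76 mm wide (x) and 22 mm thick, lie across the top of the two x-running rails, running the full 1097 mm width of the frame in y; the slats are evenly spaced along x between the inner faces of the end posts with equal gaps (rounded down to the nearest mm) at the −x end and between each pair — any rounding remainder accumulates at the +x end.

The spool is on top of the stool. The bed frame is on the floor beside the stool on its +y side.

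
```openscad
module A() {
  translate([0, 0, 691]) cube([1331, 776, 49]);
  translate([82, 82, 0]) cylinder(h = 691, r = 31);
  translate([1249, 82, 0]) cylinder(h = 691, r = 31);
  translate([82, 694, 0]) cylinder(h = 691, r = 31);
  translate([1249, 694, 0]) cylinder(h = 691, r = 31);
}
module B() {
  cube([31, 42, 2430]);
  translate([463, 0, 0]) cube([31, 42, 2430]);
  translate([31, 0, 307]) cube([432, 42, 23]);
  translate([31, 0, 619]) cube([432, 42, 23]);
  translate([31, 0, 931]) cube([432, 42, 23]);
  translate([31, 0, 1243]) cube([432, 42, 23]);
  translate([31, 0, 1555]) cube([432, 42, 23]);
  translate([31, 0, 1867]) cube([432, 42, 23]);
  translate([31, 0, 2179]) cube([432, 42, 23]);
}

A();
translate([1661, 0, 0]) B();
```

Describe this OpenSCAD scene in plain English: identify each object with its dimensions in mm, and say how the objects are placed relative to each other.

A is a table with a 1331×776 mm rectangular top, 49 mm thick, top surface at z = 740 mm, supported by four round legs of 62 mm diameter, each leg's bounding box inset 51 mm from the nearest pair of top edges, running from the floor.

B is a wooden ladder with two side rails of 31×42 mm section and 2430 mm height, set 494 mm apart overall. Between them run 7 rectangular rungs (42 mm deep, 23 mm thick), front faces flush with the rails' −y face. The bottom of the first rung is 307 mm above the floor and each subsequent rung is 312 mm higher than the one below.

The ladder is on the floor beside the table on its +x side.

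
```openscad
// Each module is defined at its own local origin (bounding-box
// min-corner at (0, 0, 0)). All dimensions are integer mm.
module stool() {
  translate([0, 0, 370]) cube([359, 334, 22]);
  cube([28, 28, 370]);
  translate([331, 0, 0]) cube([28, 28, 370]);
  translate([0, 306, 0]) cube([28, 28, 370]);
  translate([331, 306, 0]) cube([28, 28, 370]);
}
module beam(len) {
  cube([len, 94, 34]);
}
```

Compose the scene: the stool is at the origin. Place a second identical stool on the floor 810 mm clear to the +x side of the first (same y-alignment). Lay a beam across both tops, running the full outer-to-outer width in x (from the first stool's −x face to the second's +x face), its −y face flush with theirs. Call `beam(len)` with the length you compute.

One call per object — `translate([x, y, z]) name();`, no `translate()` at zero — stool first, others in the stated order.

stool();
translate([1169, 0, 0]) stool();
translate([0, 0, 392]) beam(1528);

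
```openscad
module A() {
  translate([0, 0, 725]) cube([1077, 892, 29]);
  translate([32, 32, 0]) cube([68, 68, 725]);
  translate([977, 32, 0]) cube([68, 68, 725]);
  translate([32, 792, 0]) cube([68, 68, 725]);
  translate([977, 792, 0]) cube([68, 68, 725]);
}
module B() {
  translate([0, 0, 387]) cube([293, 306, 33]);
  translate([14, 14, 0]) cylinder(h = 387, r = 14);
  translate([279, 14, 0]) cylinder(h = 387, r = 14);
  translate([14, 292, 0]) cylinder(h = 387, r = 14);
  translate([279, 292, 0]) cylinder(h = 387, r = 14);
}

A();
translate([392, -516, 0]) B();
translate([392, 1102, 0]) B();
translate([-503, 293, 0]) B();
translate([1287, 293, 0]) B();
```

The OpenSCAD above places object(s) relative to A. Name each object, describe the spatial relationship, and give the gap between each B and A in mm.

A is a table. B is a stool. Four stools sit around the table at the −y, +y, −x, +x sides. The gap between each stool and the table is 210 mm.

Each stool's nearest face is 210 mm from the table's bounding box.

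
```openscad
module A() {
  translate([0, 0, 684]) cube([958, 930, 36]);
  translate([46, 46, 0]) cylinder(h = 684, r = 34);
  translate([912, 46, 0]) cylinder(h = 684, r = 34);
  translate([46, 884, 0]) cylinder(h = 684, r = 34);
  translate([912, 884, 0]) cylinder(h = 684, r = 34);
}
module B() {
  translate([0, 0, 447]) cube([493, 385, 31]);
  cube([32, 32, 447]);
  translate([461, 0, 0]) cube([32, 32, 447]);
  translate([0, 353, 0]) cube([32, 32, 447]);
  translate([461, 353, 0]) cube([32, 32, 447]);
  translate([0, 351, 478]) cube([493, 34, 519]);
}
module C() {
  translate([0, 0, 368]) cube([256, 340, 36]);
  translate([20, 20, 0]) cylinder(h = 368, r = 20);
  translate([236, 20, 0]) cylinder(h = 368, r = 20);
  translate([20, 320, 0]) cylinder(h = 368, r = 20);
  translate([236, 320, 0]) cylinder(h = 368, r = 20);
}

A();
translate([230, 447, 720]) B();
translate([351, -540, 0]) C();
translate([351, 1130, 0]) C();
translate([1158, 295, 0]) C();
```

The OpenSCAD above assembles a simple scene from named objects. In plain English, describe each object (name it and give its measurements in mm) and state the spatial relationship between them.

A is a table: top 958 mm (x) × 930 mm (y), 36 mm thick, upper face at z = 720 mm, on four round legs of 68 mm diameter, each leg's bounding box inset 12 mm from the nearest pair of top edges, running from z = 0 to the bottom of the top.

B is a chair: 493×385 mm seat, 31 mm thick, top at z = 478 mm, on four 32 mm square corner legs flush with the seat edges. A 34 mm thick backrest slab spans the full seat width, extending 519 mm above the seat top, its back face flush with the seat's +y edge.

C is a simple wooden stool: a rectangular seat 256 mm (x) by 340 mm (y), 36 mm thick, top face at z = 404 mm, on four round legs, each 40 mm in diameter. The legs rest on z = 0, each leg's axis is inset half a diameter from the nearest pair of seat edges (so the leg's bounding box is flush with the corner).

The chair is on top of the table. Three stools sit around the table at the −y, +y, +x sides.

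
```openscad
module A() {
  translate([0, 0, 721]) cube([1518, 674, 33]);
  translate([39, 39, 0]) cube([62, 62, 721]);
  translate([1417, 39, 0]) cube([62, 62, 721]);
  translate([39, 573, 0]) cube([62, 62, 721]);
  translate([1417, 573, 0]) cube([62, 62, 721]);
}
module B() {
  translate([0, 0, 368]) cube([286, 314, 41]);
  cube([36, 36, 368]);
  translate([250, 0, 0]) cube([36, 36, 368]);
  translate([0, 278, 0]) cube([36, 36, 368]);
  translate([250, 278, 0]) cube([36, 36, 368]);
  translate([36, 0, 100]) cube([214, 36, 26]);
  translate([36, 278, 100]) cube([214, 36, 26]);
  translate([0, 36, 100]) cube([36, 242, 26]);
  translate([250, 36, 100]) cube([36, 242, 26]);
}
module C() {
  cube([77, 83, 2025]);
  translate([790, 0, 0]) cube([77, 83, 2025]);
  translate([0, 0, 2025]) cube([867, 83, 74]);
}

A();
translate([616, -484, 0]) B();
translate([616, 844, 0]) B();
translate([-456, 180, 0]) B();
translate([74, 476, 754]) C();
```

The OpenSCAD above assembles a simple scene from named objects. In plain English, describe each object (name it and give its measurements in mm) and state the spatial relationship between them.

A is a table: top 1518 mm (x) × 674 mm (y), 33 mm thick, upper face at z = 754 mm, on four 62×62 mm square legs, each inset 39 mm from the nearest pair of top edges, running from z = 0 to the bottom of the top.

B is a four-legged stool. The seat is 286×314 mm, 41 mm thick, top at z = 409 mm. It stands on four square legs, each 36×36 mm in cross-section, from z = 0 to the seat underside, each flush with a corner of the seat. Four stretchers, 36 mm wide and 26 mm tall, connect adjacent legs with their undersides at z = 100 mm, each running between the inner faces of the legs it joins and aligned with the legs' outer faces on the other axis.

C is a door frame. The clear opening is 713 mm wide and 2025 mm high. Two 77 mm wide jambs, 83 mm deep, stand either side of the opening from the floor to the top of the opening. A 74 mm thick head sits across the top of both jambs, spanning the full outside width of the frame.

Three stools sit around the table at the −y, +y, −x sides. The door frame is on top of the table.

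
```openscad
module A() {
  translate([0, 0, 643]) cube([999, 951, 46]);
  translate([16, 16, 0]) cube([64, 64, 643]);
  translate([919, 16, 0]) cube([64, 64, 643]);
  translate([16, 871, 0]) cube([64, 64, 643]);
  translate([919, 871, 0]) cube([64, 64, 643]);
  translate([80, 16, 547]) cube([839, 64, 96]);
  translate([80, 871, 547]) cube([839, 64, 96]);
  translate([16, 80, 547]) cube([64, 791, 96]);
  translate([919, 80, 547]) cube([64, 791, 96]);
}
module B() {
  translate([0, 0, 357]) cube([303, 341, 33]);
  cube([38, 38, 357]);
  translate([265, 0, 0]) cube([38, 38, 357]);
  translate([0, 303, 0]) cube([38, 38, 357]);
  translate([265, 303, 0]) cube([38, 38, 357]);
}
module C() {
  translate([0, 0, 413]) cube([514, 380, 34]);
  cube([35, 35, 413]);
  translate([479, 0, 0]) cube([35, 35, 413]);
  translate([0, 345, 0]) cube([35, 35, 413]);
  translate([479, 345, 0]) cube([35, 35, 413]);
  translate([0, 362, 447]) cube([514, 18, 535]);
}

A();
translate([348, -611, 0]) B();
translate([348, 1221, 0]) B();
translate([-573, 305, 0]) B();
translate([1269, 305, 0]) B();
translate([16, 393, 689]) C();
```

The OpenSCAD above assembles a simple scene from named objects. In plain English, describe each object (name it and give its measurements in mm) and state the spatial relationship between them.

A is a rectangular dining table. The top is 999×951×46 mm with its upper surface at z = 689 mm. It stands on four 64×64 mm square legs, each inset 16 mm from the nearest pair of top edges, running from the floor to the underside of the top. Four apron rails, 64 mm thick and 96 mm tall, run between adjacent legs with their top edges flush with the underside of the top and their outer faces flush with the legs' outer faces.

B is a four-legged stool. The seat is a 303×341×33 mm slab whose top surface is at z = 390 mm; four square legs, each 38×38 mm in cross-section, run from the floor (z = 0) to the underside of the seat, each flush with a corner of the seat.

C is a chair. The seat is a 514×380×34 mm slab with its top at z = 447 mm, on four 35×35 mm corner legs (flush with the seat edges, standing on z = 0). A flat backrest 18 mm thick, 535 mm tall, spans the full seat width and rises from the seat top along its +y edge, rear face flush with the rear of the seat.

Four stools sit around the table at the −y, +y, −x, +x sides. The chair is on top of the table.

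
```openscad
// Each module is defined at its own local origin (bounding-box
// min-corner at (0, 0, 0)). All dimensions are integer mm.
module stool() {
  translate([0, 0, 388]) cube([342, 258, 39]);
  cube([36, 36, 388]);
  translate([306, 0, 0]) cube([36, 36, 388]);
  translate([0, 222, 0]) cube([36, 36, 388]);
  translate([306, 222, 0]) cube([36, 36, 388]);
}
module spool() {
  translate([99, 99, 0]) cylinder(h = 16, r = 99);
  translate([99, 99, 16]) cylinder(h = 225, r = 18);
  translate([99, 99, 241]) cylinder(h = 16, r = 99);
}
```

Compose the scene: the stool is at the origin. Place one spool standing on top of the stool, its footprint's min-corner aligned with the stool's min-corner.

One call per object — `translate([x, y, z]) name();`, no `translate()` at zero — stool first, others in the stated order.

stool();
translate([0, 0, 427]) spool();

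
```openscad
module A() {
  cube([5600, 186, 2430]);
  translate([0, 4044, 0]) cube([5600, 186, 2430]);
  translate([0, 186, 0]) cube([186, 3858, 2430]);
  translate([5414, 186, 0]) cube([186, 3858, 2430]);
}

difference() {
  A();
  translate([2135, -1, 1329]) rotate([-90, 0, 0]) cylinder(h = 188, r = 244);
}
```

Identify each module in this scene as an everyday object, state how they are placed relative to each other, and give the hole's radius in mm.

The subtracted cylinder has r = 244 mm.

A is a house frame. The house frame has a circular hole through its front wall. The hole's radius is 244 mm.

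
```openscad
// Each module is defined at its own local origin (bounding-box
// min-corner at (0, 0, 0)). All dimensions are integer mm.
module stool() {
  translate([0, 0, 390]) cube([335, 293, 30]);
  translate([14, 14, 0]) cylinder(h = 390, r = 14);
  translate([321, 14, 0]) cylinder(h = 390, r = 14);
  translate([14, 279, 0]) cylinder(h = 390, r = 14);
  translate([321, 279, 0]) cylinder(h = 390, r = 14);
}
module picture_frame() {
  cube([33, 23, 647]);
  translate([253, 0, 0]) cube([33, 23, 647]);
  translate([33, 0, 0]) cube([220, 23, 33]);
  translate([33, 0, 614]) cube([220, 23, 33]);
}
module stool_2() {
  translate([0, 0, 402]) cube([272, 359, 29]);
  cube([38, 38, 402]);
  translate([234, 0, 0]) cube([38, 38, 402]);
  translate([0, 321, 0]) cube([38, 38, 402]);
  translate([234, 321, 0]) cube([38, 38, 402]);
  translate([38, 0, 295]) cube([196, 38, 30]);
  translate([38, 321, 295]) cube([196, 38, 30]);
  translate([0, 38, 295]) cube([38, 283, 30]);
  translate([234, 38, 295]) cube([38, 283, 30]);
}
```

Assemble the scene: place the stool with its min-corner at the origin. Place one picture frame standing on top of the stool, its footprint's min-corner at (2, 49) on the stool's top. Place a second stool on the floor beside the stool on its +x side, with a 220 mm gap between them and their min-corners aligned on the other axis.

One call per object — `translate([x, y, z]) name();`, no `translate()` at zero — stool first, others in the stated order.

stool();
translate([2, 49, 420]) picture_frame();
translate([555, 0, 0]) stool_2();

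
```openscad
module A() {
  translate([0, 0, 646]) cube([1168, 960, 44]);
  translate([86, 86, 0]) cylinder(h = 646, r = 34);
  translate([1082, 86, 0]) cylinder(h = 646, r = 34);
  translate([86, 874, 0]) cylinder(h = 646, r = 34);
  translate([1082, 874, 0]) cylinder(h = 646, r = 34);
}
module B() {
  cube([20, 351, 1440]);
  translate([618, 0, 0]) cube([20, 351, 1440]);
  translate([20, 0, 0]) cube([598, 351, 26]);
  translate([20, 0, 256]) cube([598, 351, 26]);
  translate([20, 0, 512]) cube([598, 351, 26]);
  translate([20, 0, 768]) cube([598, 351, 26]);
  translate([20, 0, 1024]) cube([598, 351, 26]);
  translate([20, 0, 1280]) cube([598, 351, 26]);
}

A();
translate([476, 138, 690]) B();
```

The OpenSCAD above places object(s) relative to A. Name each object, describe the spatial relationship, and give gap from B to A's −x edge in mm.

A is a table. B is a bookshelf. The bookshelf is on top of the table. The gap from the bookshelf to the table's −x edge is 476 mm.

The bookshelf's min-x is at 476; the table's min-x is 0; gap = 476 mm.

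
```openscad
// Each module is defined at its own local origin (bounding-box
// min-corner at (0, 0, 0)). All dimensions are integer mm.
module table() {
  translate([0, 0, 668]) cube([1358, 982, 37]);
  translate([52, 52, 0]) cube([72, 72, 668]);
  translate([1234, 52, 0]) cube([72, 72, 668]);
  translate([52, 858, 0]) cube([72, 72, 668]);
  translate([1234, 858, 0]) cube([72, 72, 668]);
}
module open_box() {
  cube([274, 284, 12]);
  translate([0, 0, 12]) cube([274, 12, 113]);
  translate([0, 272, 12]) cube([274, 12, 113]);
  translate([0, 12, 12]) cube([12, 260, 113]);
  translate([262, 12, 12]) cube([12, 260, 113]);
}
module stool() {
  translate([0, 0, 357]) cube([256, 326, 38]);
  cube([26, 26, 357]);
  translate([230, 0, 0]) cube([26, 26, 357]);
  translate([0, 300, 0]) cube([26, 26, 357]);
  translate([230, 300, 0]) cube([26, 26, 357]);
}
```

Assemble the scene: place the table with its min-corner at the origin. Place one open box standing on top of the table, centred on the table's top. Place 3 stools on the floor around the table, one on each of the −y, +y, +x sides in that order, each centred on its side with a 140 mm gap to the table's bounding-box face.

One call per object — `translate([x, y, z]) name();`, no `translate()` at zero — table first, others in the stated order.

table();
translate([542, 349, 705]) open_box();
translate([551, -466, 0]) stool();
translate([551, 1122, 0]) stool();
translate([1498, 328, 0]) stool();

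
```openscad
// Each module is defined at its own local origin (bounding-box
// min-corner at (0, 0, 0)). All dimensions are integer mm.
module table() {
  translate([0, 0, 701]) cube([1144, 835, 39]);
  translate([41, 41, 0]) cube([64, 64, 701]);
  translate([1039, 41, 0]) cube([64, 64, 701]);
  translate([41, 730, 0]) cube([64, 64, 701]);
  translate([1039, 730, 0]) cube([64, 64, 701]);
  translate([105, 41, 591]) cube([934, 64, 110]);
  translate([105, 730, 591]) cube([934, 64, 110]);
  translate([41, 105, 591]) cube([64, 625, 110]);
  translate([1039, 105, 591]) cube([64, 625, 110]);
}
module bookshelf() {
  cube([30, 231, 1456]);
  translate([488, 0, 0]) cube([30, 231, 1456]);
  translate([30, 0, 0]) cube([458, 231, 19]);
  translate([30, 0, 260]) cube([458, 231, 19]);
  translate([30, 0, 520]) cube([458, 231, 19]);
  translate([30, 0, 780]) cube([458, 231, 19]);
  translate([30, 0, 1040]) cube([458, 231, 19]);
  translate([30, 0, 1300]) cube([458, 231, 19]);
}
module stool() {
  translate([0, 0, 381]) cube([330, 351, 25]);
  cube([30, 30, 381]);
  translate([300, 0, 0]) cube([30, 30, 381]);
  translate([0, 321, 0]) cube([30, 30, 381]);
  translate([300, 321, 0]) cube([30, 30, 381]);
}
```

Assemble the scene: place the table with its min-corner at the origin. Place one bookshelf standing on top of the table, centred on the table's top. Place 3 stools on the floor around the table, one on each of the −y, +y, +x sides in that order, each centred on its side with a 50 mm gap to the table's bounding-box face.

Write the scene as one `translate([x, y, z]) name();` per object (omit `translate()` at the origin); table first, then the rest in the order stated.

table();
translate([313, 302, 740]) bookshelf();
translate([407, -401, 0]) stool();
translate([407, 885, 0]) stool();
translate([1194, 242, 0]) stool();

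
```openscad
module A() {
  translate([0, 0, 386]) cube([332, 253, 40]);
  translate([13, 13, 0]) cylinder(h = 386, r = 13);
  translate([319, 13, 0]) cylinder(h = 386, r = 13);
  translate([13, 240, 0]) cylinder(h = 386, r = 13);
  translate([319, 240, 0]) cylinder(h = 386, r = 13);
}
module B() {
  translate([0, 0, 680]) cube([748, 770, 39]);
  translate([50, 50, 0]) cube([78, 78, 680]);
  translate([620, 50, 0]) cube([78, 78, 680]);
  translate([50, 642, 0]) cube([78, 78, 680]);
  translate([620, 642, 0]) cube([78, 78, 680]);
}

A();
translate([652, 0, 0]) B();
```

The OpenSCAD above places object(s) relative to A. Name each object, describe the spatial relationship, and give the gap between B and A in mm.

A is a stool. B is a table. The table is on the floor beside the stool on its +x side. The gap between the table and the stool is 320 mm.

The table's nearest face is 320 mm from the stool's +x face.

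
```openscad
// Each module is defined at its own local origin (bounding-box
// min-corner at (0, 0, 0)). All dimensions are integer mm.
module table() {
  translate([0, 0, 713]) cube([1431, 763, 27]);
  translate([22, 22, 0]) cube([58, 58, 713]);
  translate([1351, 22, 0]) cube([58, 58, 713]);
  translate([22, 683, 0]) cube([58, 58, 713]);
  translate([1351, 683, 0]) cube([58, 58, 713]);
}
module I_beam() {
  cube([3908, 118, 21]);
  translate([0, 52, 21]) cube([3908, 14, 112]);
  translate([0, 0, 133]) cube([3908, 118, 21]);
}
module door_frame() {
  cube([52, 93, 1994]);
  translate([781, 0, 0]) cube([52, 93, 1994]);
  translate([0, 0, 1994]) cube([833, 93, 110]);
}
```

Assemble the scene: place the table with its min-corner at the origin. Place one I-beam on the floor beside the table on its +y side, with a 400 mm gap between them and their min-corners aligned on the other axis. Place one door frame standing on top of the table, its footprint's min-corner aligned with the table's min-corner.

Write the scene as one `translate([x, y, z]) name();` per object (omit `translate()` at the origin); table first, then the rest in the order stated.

table();
translate([0, 1163, 0]) I_beam();
translate([0, 0, 740]) door_frame();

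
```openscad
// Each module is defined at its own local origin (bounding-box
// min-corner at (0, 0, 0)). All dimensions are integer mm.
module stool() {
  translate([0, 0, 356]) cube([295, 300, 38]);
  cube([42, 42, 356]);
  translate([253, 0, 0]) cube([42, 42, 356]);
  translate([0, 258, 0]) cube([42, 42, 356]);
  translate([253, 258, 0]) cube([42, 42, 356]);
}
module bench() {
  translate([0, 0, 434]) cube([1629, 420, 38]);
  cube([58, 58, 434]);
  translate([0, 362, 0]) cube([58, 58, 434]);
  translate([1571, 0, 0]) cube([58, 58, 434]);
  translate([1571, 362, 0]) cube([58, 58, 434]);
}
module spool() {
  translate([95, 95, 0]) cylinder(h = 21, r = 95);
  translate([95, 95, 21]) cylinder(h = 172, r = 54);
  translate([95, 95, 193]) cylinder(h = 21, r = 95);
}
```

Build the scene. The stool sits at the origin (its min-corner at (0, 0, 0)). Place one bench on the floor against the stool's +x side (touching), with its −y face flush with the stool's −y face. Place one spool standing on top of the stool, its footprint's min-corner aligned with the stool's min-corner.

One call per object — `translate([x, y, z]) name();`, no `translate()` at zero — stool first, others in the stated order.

stool();
translate([295, 0, 0]) bench();
translate([0, 0, 394]) spool();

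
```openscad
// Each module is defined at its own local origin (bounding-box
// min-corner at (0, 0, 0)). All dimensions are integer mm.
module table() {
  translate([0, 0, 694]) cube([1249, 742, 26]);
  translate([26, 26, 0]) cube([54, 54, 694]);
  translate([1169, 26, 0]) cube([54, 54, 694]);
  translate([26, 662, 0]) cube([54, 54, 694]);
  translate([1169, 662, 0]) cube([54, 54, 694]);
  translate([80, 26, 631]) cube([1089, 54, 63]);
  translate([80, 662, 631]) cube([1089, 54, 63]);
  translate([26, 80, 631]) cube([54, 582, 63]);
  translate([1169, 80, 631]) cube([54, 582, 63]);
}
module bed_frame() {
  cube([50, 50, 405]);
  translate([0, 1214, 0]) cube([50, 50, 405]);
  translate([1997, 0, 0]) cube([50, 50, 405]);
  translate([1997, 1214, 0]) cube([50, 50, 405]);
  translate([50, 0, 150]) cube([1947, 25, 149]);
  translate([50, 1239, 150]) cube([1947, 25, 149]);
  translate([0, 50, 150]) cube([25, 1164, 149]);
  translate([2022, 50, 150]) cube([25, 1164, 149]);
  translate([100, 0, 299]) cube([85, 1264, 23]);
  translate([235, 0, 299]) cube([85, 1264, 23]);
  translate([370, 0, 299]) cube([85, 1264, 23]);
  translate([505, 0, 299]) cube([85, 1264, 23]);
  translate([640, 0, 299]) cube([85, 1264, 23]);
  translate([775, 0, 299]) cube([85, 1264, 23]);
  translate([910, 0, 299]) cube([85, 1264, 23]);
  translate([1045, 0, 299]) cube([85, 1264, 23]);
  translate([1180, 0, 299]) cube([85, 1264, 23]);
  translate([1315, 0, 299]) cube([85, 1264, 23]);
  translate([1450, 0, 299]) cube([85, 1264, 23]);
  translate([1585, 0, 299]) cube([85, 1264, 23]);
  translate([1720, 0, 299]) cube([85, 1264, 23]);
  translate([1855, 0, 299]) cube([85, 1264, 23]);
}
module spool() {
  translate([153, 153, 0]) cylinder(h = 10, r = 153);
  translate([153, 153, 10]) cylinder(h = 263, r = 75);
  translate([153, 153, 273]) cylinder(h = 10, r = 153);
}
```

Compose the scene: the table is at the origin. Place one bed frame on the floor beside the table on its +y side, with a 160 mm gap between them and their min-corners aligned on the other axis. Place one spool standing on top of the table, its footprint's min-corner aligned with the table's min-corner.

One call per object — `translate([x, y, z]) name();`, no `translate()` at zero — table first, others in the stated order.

table();
translate([0, 902, 0]) bed_frame();
translate([0, 0, 720]) spool();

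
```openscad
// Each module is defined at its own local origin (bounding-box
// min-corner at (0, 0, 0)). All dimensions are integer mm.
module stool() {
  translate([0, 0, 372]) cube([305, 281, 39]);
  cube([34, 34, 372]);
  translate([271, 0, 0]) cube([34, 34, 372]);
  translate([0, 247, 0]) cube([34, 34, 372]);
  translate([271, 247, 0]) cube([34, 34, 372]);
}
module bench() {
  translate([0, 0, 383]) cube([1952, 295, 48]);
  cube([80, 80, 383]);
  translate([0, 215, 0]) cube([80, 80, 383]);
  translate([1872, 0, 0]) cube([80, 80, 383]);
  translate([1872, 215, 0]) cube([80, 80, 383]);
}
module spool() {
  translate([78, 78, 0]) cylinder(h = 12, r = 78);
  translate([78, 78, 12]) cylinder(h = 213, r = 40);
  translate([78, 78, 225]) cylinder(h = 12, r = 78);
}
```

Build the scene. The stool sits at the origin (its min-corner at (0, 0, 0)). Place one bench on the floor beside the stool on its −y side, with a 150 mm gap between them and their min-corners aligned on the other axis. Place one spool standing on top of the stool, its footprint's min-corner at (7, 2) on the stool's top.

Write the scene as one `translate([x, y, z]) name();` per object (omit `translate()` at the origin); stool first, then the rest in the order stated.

stool();
translate([0, -445, 0]) bench();
translate([7, 2, 411]) spool();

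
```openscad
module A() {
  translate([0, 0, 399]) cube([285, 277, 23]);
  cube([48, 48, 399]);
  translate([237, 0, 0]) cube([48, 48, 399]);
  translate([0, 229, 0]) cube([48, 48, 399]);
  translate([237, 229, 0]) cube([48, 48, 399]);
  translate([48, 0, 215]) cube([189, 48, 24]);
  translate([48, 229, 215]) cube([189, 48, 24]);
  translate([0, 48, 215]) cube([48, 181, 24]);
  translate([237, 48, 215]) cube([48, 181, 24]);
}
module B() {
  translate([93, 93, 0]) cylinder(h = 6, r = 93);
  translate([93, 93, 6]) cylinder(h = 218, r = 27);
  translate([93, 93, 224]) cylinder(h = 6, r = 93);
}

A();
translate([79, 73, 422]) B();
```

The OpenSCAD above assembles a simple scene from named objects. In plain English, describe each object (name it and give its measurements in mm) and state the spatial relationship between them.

A is a four-legged stool. The seat is 285×277 mm, 23 mm thick, top at z = 422 mm. It stands on four square legs, each 48×48 mm in cross-section, from z = 0 to the seat underside, each flush with a corner of the seat. Four stretchers, 48 mm wide and 24 mm tall, connect adjacent legs with their undersides at z = 215 mm, each running between the inner faces of the legs it joins and aligned with the legs' outer faces on the other axis.

B is a spool: two coaxial disc flanges of radius 93 mm and thickness 6 mm, joined by a core cylinder of radius 27 mm and height 218 mm. The lower flange rests on z = 0 and the three cylinders share a vertical axis.

The spool is on top of the stool.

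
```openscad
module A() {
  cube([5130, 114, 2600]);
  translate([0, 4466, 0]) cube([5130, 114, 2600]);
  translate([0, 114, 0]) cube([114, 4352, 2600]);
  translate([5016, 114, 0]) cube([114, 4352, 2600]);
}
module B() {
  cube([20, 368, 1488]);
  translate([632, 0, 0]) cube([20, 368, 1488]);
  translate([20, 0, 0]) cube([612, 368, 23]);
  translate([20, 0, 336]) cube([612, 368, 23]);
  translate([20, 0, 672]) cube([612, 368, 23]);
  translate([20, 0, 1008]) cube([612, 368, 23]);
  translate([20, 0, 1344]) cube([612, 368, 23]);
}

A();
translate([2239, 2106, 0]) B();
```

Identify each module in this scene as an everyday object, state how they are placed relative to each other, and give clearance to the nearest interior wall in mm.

A is a house frame. B is a bookshelf. The bookshelf sits inside the house frame, centred. The clearance to the nearest interior wall is 1992 mm.

Clearances: x = 2125, y = 1992; minimum 1992 mm.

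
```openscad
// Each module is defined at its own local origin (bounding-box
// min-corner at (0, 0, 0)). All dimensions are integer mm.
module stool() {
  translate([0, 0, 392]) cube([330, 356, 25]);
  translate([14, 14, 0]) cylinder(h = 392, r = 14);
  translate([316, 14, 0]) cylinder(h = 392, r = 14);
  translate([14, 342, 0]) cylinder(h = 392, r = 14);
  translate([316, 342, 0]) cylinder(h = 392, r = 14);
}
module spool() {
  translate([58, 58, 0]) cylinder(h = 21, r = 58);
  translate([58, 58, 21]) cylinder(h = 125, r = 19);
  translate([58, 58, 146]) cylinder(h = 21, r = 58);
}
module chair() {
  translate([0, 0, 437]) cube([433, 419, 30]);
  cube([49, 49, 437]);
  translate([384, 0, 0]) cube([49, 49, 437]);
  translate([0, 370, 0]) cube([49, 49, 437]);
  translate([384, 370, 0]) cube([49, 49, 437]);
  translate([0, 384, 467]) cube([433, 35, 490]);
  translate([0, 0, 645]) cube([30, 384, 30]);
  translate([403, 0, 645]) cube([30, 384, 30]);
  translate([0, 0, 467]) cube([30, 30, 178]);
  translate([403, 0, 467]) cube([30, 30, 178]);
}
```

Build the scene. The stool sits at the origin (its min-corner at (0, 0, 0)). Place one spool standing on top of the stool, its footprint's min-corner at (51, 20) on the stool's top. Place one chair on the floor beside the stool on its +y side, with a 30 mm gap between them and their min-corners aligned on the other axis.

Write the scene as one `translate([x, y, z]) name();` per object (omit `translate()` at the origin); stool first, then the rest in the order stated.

stool();
translate([51, 20, 417]) spool();
translate([0, 386, 0]) chair();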